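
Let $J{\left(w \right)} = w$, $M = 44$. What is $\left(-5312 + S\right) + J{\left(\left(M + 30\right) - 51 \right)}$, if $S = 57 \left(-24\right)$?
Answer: $-6657$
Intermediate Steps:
$S = -1368$
$\left(-5312 + S\right) + J{\left(\left(M + 30\right) - 51 \right)} = \left(-5312 - 1368\right) + \left(\left(44 + 30\right) - 51\right) = -6680 + \left(74 - 51\right) = -6680 + 23 = -6657$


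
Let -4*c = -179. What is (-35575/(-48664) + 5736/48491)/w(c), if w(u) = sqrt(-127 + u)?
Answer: -2004204029*I*sqrt(329)/388181510948 ≈ -0.093649*I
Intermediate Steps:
c = 179/4 (c = -1/4*(-179) = 179/4 ≈ 44.750)
(-35575/(-48664) + 5736/48491)/w(c) = (-35575/(-48664) + 5736/48491)/(sqrt(-127 + 179/4)) = (-35575*(-1/48664) + 5736*(1/48491))/(sqrt(-329/4)) = (35575/48664 + 5736/48491)/((I*sqrt(329)/2)) = 2004204029*(-2*I*sqrt(329)/329)/2359766024 = -2004204029*I*sqrt(329)/388181510948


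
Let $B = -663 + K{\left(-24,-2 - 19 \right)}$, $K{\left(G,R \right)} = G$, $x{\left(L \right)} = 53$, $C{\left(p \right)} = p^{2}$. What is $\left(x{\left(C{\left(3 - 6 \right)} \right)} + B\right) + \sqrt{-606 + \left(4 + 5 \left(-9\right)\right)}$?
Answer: $-634 + i \sqrt{647} \approx -634.0 + 25.436 i$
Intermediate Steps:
$B = -687$ ($B = -663 - 24 = -687$)
$\left(x{\left(C{\left(3 - 6 \right)} \right)} + B\right) + \sqrt{-606 + \left(4 + 5 \left(-9\right)\right)} = \left(53 - 687\right) + \sqrt{-606 + \left(4 + 5 \left(-9\right)\right)} = -634 + \sqrt{-606 + \left(4 - 45\right)} = -634 + \sqrt{-606 - 41} = -634 + \sqrt{-647} = -634 + i \sqrt{647}$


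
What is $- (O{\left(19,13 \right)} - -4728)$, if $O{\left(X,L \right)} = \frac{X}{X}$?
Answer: $-4729$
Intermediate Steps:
$O{\left(X,L \right)} = 1$
$- (O{\left(19,13 \right)} - -4728) = - (1 - -4728) = - (1 + 4728) = \left(-1\right) 4729 = -4729$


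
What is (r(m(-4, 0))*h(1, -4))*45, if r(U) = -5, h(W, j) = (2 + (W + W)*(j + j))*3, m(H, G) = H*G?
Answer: 9450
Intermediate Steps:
m(H, G) = G*H
h(W, j) = 6 + 12*W*j (h(W, j) = (2 + (2*W)*(2*j))*3 = (2 + 4*W*j)*3 = 6 + 12*W*j)
(r(m(-4, 0))*h(1, -4))*45 = -5*(6 + 12*1*(-4))*45 = -5*(6 - 48)*45 = -5*(-42)*45 = 210*45 = 9450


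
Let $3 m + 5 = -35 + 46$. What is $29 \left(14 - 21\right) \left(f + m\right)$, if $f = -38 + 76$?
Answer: $-8120$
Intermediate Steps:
$f = 38$
$m = 2$ ($m = - \frac{5}{3} + \frac{-35 + 46}{3} = - \frac{5}{3} + \frac{1}{3} \cdot 11 = - \frac{5}{3} + \frac{11}{3} = 2$)
$29 \left(14 - 21\right) \left(f + m\right) = 29 \left(14 - 21\right) \left(38 + 2\right) = 29 \left(\left(-7\right) 40\right) = 29 \left(-280\right) = -8120$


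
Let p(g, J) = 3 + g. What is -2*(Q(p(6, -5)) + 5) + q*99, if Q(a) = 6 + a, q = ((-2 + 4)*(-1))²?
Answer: 356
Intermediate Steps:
q = 4 (q = (2*(-1))² = (-2)² = 4)
-2*(Q(p(6, -5)) + 5) + q*99 = -2*((6 + (3 + 6)) + 5) + 4*99 = -2*((6 + 9) + 5) + 396 = -2*(15 + 5) + 396 = -2*20 + 396 = -40 + 396 = 356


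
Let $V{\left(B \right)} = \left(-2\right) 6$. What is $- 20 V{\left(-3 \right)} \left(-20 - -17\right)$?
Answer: $-720$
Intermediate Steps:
$V{\left(B \right)} = -12$
$- 20 V{\left(-3 \right)} \left(-20 - -17\right) = \left(-20\right) \left(-12\right) \left(-20 - -17\right) = 240 \left(-20 + 17\right) = 240 \left(-3\right) = -720$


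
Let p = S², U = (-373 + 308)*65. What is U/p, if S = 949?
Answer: -25/5329 ≈ -0.0046913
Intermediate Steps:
U = -4225 (U = -65*65 = -4225)
p = 900601 (p = 949² = 900601)
U/p = -4225/900601 = -4225*1/900601 = -25/5329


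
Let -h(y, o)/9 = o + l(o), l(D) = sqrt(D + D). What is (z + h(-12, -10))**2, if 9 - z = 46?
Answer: 1189 - 1908*I*sqrt(5) ≈ 1189.0 - 4266.4*I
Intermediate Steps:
z = -37 (z = 9 - 1*46 = 9 - 46 = -37)
l(D) = sqrt(2)*sqrt(D) (l(D) = sqrt(2*D) = sqrt(2)*sqrt(D))
h(y, o) = -9*o - 9*sqrt(2)*sqrt(o) (h(y, o) = -9*(o + sqrt(2)*sqrt(o)) = -9*o - 9*sqrt(2)*sqrt(o))
(z + h(-12, -10))**2 = (-37 + (-9*(-10) - 9*sqrt(2)*sqrt(-10)))**2 = (-37 + (90 - 9*sqrt(2)*I*sqrt(10)))**2 = (-37 + (90 - 18*I*sqrt(5)))**2 = (53 - 18*I*sqrt(5))**2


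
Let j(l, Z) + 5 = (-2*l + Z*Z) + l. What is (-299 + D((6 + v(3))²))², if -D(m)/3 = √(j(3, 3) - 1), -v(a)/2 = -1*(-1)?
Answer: 89401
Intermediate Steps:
v(a) = -2 (v(a) = -(-2)*(-1) = -2*1 = -2)
j(l, Z) = -5 + Z² - l (j(l, Z) = -5 + ((-2*l + Z*Z) + l) = -5 + ((-2*l + Z²) + l) = -5 + ((Z² - 2*l) + l) = -5 + (Z² - l) = -5 + Z² - l)
D(m) = 0 (D(m) = -3*√((-5 + 3² - 1*3) - 1) = -3*√((-5 + 9 - 3) - 1) = -3*√(1 - 1) = -3*√0 = -3*0 = 0)
(-299 + D((6 + v(3))²))² = (-299 + 0)² = (-299)² = 89401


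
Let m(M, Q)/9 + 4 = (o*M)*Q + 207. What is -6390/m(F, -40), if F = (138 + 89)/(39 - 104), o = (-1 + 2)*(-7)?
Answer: 9230/10073 ≈ 0.91631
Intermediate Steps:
o = -7 (o = 1*(-7) = -7)
F = -227/65 (F = 227/(-65) = 227*(-1/65) = -227/65 ≈ -3.4923)
m(M, Q) = 1827 - 63*M*Q (m(M, Q) = -36 + 9*((-7*M)*Q + 207) = -36 + 9*(-7*M*Q + 207) = -36 + 9*(207 - 7*M*Q) = -36 + (1863 - 63*M*Q) = 1827 - 63*M*Q)
-6390/m(F, -40) = -6390/(1827 - 63*(-227/65)*(-40)) = -6390/(1827 - 114408/13) = -6390/(-90657/13) = -6390*(-13/90657) = 9230/10073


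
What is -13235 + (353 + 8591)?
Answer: -4291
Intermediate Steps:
-13235 + (353 + 8591) = -13235 + 8944 = -4291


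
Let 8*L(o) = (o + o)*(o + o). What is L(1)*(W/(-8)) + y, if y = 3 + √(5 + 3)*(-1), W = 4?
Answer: 11/4 - 2*√2 ≈ -0.078427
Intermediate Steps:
L(o) = o²/2 (L(o) = ((o + o)*(o + o))/8 = ((2*o)*(2*o))/8 = (4*o²)/8 = o²/2)
y = 3 - 2*√2 (y = 3 + √8*(-1) = 3 + (2*√2)*(-1) = 3 - 2*√2 ≈ 0.17157)
L(1)*(W/(-8)) + y = ((½)*1²)*(4/(-8)) + (3 - 2*√2) = ((½)*1)*(4*(-⅛)) + (3 - 2*√2) = (½)*(-½) + (3 - 2*√2) = -¼ + (3 - 2*√2) = 11/4 - 2*√2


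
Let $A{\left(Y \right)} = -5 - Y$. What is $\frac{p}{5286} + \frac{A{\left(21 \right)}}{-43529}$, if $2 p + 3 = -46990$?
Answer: $- \frac{2045283425}{460188588} \approx -4.4444$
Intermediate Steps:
$p = - \frac{46993}{2}$ ($p = - \frac{3}{2} + \frac{1}{2} \left(-46990\right) = - \frac{3}{2} - 23495 = - \frac{46993}{2} \approx -23497.0$)
$\frac{p}{5286} + \frac{A{\left(21 \right)}}{-43529} = - \frac{46993}{2 \cdot 5286} + \frac{-5 - 21}{-43529} = \left(- \frac{46993}{2}\right) \frac{1}{5286} + \left(-5 - 21\right) \left(- \frac{1}{43529}\right) = - \frac{46993}{10572} - - \frac{26}{43529} = - \frac{46993}{10572} + \frac{26}{43529} = - \frac{2045283425}{460188588}$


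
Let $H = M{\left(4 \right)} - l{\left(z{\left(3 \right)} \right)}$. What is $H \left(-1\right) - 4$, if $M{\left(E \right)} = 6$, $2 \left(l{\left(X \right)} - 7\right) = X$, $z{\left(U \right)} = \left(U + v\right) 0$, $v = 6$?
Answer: $-3$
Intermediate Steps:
$z{\left(U \right)} = 0$ ($z{\left(U \right)} = \left(U + 6\right) 0 = \left(6 + U\right) 0 = 0$)
$l{\left(X \right)} = 7 + \frac{X}{2}$
$H = -1$ ($H = 6 - \left(7 + \frac{1}{2} \cdot 0\right) = 6 - \left(7 + 0\right) = 6 - 7 = -1$)
$H \left(-1\right) - 4 = \left(-1\right) \left(-1\right) - 4 = 1 - 4 = -3$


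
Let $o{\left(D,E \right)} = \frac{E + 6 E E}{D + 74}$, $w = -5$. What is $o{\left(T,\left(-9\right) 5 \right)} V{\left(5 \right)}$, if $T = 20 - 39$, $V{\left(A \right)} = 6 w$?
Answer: $- \frac{72630}{11} \approx -6602.7$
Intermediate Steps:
$V{\left(A \right)} = -30$ ($V{\left(A \right)} = 6 \left(-5\right) = -30$)
$T = -19$ ($T = 20 - 39 = -19$)
$o{\left(D,E \right)} = \frac{E + 6 E^{2}}{74 + D}$
$o{\left(T,\left(-9\right) 5 \right)} V{\left(5 \right)} = \frac{\left(-9\right) 5 \left(1 + 6 \left(\left(-9\right) 5\right)\right)}{74 - 19} \left(-30\right) = - \frac{45 \left(1 + 6 \left(-45\right)\right)}{55} \left(-30\right) = \left(-45\right) \frac{1}{55} \left(1 - 270\right) \left(-30\right) = \left(-45\right) \frac{1}{55} \left(-269\right) \left(-30\right) = \frac{2421}{11} \left(-30\right) = - \frac{72630}{11}$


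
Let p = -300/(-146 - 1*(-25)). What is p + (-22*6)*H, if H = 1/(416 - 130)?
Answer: 3174/1573 ≈ 2.0178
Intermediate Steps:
H = 1/286 ≈ 0.0034965
p = 300/121 (p = -300/(-146 + 25) = -300/(-121) = -300*(-1/121) = 300/121 ≈ 2.4793)
p + (-22*6)*H = 300/121 - 22*6*(1/286) = 300/121 - 132*1/286 = 300/121 - 6/13 = 3174/1573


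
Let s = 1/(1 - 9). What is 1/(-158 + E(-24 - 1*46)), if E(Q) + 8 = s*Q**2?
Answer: -2/1557 ≈ -0.0012845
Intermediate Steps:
s = -1/8 (s = 1/(-8) = -1/8 ≈ -0.12500)
E(Q) = -8 - Q**2/8
1/(-158 + E(-24 - 1*46)) = 1/(-158 + (-8 - (-24 - 1*46)**2/8)) = 1/(-158 + (-8 - (-24 - 46)**2/8)) = 1/(-158 + (-8 - 1/8*(-70)**2)) = 1/(-158 + (-8 - 1/8*4900)) = 1/(-158 + (-8 - 1225/2)) = 1/(-158 - 1241/2) = 1/(-1557/2) = -2/1557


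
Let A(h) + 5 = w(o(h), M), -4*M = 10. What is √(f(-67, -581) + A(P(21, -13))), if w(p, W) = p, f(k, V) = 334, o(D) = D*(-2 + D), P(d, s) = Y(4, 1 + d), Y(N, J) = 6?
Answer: √353 ≈ 18.788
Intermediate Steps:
P(d, s) = 6
M = -5/2 (M = -¼*10 = -5/2 ≈ -2.5000)
A(h) = -5 + h*(-2 + h)
√(f(-67, -581) + A(P(21, -13))) = √(334 + (-5 + 6*(-2 + 6))) = √(334 + (-5 + 6*4)) = √(334 + (-5 + 24)) = √(334 + 19) = √353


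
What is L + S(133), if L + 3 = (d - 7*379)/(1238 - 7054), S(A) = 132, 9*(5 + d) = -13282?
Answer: 1697395/13086 ≈ 129.71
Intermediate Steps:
d = -13327/9 (d = -5 + (1/9)*(-13282) = -5 - 13282/9 = -13327/9 ≈ -1480.8)
L = -29957/13086 (L = -3 + (-13327/9 - 7*379)/(1238 - 7054) = -3 + (-13327/9 - 2653)/(-5816) = -3 - 37204/9*(-1/5816) = -3 + 9301/13086 = -29957/13086 ≈ -2.2892)
L + S(133) = -29957/13086 + 132 = 1697395/13086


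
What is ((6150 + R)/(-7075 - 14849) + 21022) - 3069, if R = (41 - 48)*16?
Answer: 196797767/10962 ≈ 17953.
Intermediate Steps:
R = -112 (R = -7*16 = -112)
((6150 + R)/(-7075 - 14849) + 21022) - 3069 = ((6150 - 112)/(-7075 - 14849) + 21022) - 3069 = (6038/(-21924) + 21022) - 3069 = (6038*(-1/21924) + 21022) - 3069 = (-3019/10962 + 21022) - 3069 = 230440145/10962 - 3069 = 196797767/10962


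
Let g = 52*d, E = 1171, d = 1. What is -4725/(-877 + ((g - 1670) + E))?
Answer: 4725/1324 ≈ 3.5687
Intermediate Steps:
g = 52 (g = 52*1 = 52)
-4725/(-877 + ((g - 1670) + E)) = -4725/(-877 + ((52 - 1670) + 1171)) = -4725/(-877 + (-1618 + 1171)) = -4725/(-877 - 447) = -4725/(-1324) = -4725*(-1/1324) = 4725/1324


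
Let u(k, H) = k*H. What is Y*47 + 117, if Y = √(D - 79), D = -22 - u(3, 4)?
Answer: 117 + 47*I*√113 ≈ 117.0 + 499.62*I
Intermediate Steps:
u(k, H) = H*k
D = -34 (D = -22 - 4*3 = -22 - 1*12 = -22 - 12 = -34)
Y = I*√113 (Y = √(-34 - 79) = √(-113) = I*√113 ≈ 10.63*I)
Y*47 + 117 = (I*√113)*47 + 117 = 47*I*√113 + 117 = 117 + 47*I*√113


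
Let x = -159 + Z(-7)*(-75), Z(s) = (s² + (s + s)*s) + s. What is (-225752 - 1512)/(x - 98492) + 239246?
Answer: 26114167410/109151 ≈ 2.3925e+5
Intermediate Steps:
Z(s) = s + 3*s² (Z(s) = (s² + (2*s)*s) + s = (s² + 2*s²) + s = 3*s² + s = s + 3*s²)
x = -10659 (x = -159 - 7*(1 + 3*(-7))*(-75) = -159 - 7*(1 - 21)*(-75) = -159 - 7*(-20)*(-75) = -159 + 140*(-75) = -159 - 10500 = -10659)
(-225752 - 1512)/(x - 98492) + 239246 = (-225752 - 1512)/(-10659 - 98492) + 239246 = -227264/(-109151) + 239246 = -227264*(-1/109151) + 239246 = 227264/109151 + 239246 = 26114167410/109151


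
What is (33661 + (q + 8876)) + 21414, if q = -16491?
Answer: 47460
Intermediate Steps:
(33661 + (q + 8876)) + 21414 = (33661 + (-16491 + 8876)) + 21414 = (33661 - 7615) + 21414 = 26046 + 21414 = 47460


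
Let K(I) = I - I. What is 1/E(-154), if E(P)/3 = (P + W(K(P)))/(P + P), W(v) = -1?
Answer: 308/465 ≈ 0.66237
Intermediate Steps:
K(I) = 0
E(P) = 3*(-1 + P)/(2*P) (E(P) = 3*((P - 1)/(P + P)) = 3*((-1 + P)/((2*P))) = 3*((-1 + P)*(1/(2*P))) = 3*((-1 + P)/(2*P)) = 3*(-1 + P)/(2*P))
1/E(-154) = 1/((3/2)*(-1 - 154)/(-154)) = 1/((3/2)*(-1/154)*(-155)) = 1/(465/308) = 308/465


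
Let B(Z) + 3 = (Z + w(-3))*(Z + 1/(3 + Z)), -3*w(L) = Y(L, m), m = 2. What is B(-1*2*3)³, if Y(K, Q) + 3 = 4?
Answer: 37259704/729 ≈ 51111.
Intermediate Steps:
Y(K, Q) = 1 (Y(K, Q) = -3 + 4 = 1)
w(L) = -⅓ (w(L) = -⅓*1 = -⅓)
B(Z) = -3 + (-⅓ + Z)*(Z + 1/(3 + Z)) (B(Z) = -3 + (Z - ⅓)*(Z + 1/(3 + Z)) = -3 + (-⅓ + Z)*(Z + 1/(3 + Z)))
B(-1*2*3)³ = ((-28 - 9*(-1*2)*3 + 3*(-1*2*3)³ + 8*(-1*2*3)²)/(3*(3 - 1*2*3)))³ = ((-28 - (-18)*3 + 3*(-2*3)³ + 8*(-2*3)²)/(3*(3 - 2*3)))³ = ((-28 - 9*(-6) + 3*(-6)³ + 8*(-6)²)/(3*(3 - 6)))³ = ((⅓)*(-28 + 54 + 3*(-216) + 8*36)/(-3))³ = ((⅓)*(-⅓)*(-28 + 54 - 648 + 288))³ = ((⅓)*(-⅓)*(-334))³ = (334/9)³ = 37259704/729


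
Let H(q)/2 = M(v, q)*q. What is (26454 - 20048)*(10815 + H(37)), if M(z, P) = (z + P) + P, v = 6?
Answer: 107204410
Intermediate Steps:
M(z, P) = z + 2*P (M(z, P) = (P + z) + P = z + 2*P)
H(q) = 2*q*(6 + 2*q) (H(q) = 2*((6 + 2*q)*q) = 2*(q*(6 + 2*q)) = 2*q*(6 + 2*q))
(26454 - 20048)*(10815 + H(37)) = (26454 - 20048)*(10815 + 4*37*(3 + 37)) = 6406*(10815 + 4*37*40) = 6406*(10815 + 5920) = 6406*16735 = 107204410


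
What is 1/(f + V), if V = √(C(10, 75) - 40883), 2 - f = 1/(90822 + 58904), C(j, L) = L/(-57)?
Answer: 283958802698/5805317980637857 - 22417875076*I*√14759238/17415953941913571 ≈ 4.8914e-5 - 0.0049451*I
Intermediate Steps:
C(j, L) = -L/57 (C(j, L) = L*(-1/57) = -L/57)
f = 299451/149726 (f = 2 - 1/(90822 + 58904) = 2 - 1/149726 = 299451/149726 ≈ 2.0000)
V = I*√14759238/19 (V = √(-1/57*75 - 40883) = √(-25/19 - 40883) = √(-776802/19) = I*√14759238/19 ≈ 202.2*I)
1/(f + V) = 1/(299451/149726 + I*√14759238/19)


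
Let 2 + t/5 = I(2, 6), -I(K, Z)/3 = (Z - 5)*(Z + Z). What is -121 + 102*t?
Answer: -19501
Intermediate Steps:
I(K, Z) = -6*Z*(-5 + Z) (I(K, Z) = -3*(Z - 5)*(Z + Z) = -3*(-5 + Z)*2*Z = -6*Z*(-5 + Z))
t = -190 (t = -10 + 5*(6*6*(5 - 1*6)) = -10 + 5*(6*6*(5 - 6)) = -10 + 5*(6*6*(-1)) = -10 + 5*(-36) = -10 - 180 = -190)
-121 + 102*t = -121 + 102*(-190) = -121 - 19380 = -19501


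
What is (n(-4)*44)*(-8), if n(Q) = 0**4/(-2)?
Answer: 0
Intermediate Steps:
n(Q) = 0 (n(Q) = 0*(-1/2) = 0)
(n(-4)*44)*(-8) = (0*44)*(-8) = 0*(-8) = 0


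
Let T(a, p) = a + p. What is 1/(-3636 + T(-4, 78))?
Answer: -1/3562 ≈ -0.00028074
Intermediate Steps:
1/(-3636 + T(-4, 78)) = 1/(-3636 + (-4 + 78)) = 1/(-3636 + 74) = 1/(-3562) = -1/3562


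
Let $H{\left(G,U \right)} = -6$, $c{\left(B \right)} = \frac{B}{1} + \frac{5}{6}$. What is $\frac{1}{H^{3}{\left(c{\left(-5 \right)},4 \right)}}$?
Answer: $- \frac{1}{216} \approx -0.0046296$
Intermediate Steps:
$c{\left(B \right)} = \frac{5}{6} + B$ ($c{\left(B \right)} = B 1 + 5 \cdot \frac{1}{6} = B + \frac{5}{6} = \frac{5}{6} + B$)
$\frac{1}{H^{3}{\left(c{\left(-5 \right)},4 \right)}} = \frac{1}{\left(-6\right)^{3}} = \frac{1}{-216} = - \frac{1}{216}$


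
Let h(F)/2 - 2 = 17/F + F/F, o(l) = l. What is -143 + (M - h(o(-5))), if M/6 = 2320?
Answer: 68889/5 ≈ 13778.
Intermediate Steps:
M = 13920 (M = 6*2320 = 13920)
h(F) = 6 + 34/F (h(F) = 4 + 2*(17/F + F/F) = 4 + 2*(17/F + 1) = 4 + 2*(1 + 17/F) = 4 + (2 + 34/F) = 6 + 34/F)
-143 + (M - h(o(-5))) = -143 + (13920 - (6 + 34/(-5))) = -143 + (13920 - (6 + 34*(-⅕))) = -143 + (13920 - (6 - 34/5)) = -143 + (13920 - 1*(-⅘)) = -143 + (13920 + ⅘) = -143 + 69604/5 = 68889/5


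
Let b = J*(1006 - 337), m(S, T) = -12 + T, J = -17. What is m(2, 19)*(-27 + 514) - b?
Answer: 14782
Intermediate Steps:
b = -11373 (b = -17*(1006 - 337) = -17*669 = -11373)
m(2, 19)*(-27 + 514) - b = (-12 + 19)*(-27 + 514) - 1*(-11373) = 7*487 + 11373 = 3409 + 11373 = 14782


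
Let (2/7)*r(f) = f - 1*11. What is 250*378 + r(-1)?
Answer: 94458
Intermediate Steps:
r(f) = -77/2 + 7*f/2 (r(f) = 7*(f - 1*11)/2 = 7*(f - 11)/2 = 7*(-11 + f)/2 = -77/2 + 7*f/2)
250*378 + r(-1) = 250*378 + (-77/2 + (7/2)*(-1)) = 94500 + (-77/2 - 7/2) = 94500 - 42 = 94458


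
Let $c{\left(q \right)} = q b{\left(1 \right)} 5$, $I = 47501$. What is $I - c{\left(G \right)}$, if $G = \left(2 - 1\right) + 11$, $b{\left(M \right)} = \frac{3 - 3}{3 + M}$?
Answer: $47501$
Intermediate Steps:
$b{\left(M \right)} = 0$ ($b{\left(M \right)} = \frac{0}{3 + M} = 0$)
$G = 12$ ($G = 1 + 11 = 12$)
$c{\left(q \right)} = 0$ ($c{\left(q \right)} = q 0 \cdot 5 = 0 \cdot 5 = 0$)
$I - c{\left(G \right)} = 47501 - 0 = 47501 + 0 = 47501$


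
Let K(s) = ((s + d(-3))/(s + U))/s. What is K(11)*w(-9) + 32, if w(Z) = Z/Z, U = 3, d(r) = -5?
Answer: 2467/77 ≈ 32.039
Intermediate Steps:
w(Z) = 1
K(s) = (-5 + s)/(s*(3 + s)) (K(s) = ((s - 5)/(s + 3))/s = ((-5 + s)/(3 + s))/s = (-5 + s)/(s*(3 + s)))
K(11)*w(-9) + 32 = ((-5 + 11)/(11*(3 + 11)))*1 + 32 = ((1/11)*6/14)*1 + 32 = ((1/11)*(1/14)*6)*1 + 32 = (3/77)*1 + 32 = 3/77 + 32 = 2467/77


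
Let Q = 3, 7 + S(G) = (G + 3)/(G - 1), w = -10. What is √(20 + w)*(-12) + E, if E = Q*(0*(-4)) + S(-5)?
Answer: -20/3 - 12*√10 ≈ -44.614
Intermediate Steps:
S(G) = -7 + (3 + G)/(-1 + G) (S(G) = -7 + (G + 3)/(G - 1) = -7 + (3 + G)/(-1 + G))
E = -20/3 (E = 3*(0*(-4)) + 2*(5 - 3*(-5))/(-1 - 5) = 3*0 + 2*(5 + 15)/(-6) = 0 + 2*(-⅙)*20 = 0 - 20/3 = -20/3 ≈ -6.6667)
√(20 + w)*(-12) + E = √(20 - 10)*(-12) - 20/3 = √10*(-12) - 20/3 = -12*√10 - 20/3 = -20/3 - 12*√10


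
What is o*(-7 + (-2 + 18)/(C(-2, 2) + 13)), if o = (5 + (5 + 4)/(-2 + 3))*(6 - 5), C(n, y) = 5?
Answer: -770/9 ≈ -85.556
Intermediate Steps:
o = 14 (o = (5 + 9/1)*1 = (5 + 9*1)*1 = (5 + 9)*1 = 14*1 = 14)
o*(-7 + (-2 + 18)/(C(-2, 2) + 13)) = 14*(-7 + (-2 + 18)/(5 + 13)) = 14*(-7 + 16/18) = 14*(-7 + 16*(1/18)) = 14*(-7 + 8/9) = 14*(-55/9) = -770/9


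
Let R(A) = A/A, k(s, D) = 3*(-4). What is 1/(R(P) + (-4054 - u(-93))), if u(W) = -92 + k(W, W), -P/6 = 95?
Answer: -1/3949 ≈ -0.00025323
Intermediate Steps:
k(s, D) = -12
P = -570 (P = -6*95 = -570)
u(W) = -104 (u(W) = -92 - 12 = -104)
R(A) = 1
1/(R(P) + (-4054 - u(-93))) = 1/(1 + (-4054 - 1*(-104))) = 1/(1 + (-4054 + 104)) = 1/(1 - 3950) = 1/(-3949) = -1/3949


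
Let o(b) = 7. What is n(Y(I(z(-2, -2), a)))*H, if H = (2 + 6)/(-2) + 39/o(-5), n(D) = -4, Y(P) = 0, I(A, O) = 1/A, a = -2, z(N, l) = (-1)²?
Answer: -44/7 ≈ -6.2857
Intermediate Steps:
z(N, l) = 1
H = 11/7 (H = (2 + 6)/(-2) + 39/7 = 8*(-½) + 39*(⅐) = -4 + 39/7 = 11/7 ≈ 1.5714)
n(Y(I(z(-2, -2), a)))*H = -4*11/7 = -44/7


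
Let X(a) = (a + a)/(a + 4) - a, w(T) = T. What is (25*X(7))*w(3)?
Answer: -4725/11 ≈ -429.55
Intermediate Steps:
X(a) = -a + 2*a/(4 + a) (X(a) = (2*a)/(4 + a) - a = 2*a/(4 + a) - a = -a + 2*a/(4 + a))
(25*X(7))*w(3) = (25*(-1*7*(2 + 7)/(4 + 7)))*3 = (25*(-1*7*9/11))*3 = (25*(-1*7*1/11*9))*3 = (25*(-63/11))*3 = -1575/11*3 = -4725/11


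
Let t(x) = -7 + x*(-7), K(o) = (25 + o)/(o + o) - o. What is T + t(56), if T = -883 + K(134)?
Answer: -379329/268 ≈ -1415.4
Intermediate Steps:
K(o) = -o + (25 + o)/(2*o) (K(o) = (25 + o)/((2*o)) - o = (25 + o)*(1/(2*o)) - o = (25 + o)/(2*o) - o = -o + (25 + o)/(2*o))
t(x) = -7 - 7*x
T = -272397/268 (T = -883 + (1/2 - 1*134 + (25/2)/134) = -883 + (1/2 - 134 + (25/2)*(1/134)) = -883 + (1/2 - 134 + 25/268) = -883 - 35753/268 = -272397/268 ≈ -1016.4)
T + t(56) = -272397/268 + (-7 - 7*56) = -272397/268 + (-7 - 392) = -272397/268 - 399 = -379329/268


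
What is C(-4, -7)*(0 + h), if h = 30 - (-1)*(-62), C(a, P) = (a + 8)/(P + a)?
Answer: 128/11 ≈ 11.636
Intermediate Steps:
C(a, P) = (8 + a)/(P + a)
h = -32 (h = 30 - 1*62 = 30 - 62 = -32)
C(-4, -7)*(0 + h) = ((8 - 4)/(-7 - 4))*(0 - 32) = (4/(-11))*(-32) = -1/11*4*(-32) = -4/11*(-32) = 128/11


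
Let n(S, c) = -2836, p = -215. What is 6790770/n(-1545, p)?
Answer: -3395385/1418 ≈ -2394.5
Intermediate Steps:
6790770/n(-1545, p) = 6790770/(-2836) = 6790770*(-1/2836) = -3395385/1418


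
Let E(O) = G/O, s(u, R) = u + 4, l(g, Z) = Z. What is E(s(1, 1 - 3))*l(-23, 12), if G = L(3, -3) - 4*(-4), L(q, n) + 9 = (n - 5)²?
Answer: 852/5 ≈ 170.40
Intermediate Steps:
L(q, n) = -9 + (-5 + n)² (L(q, n) = -9 + (n - 5)² = -9 + (-5 + n)²)
G = 71 (G = (-9 + (-5 - 3)²) - 4*(-4) = (-9 + (-8)²) + 16 = (-9 + 64) + 16 = 55 + 16 = 71)
s(u, R) = 4 + u
E(O) = 71/O
E(s(1, 1 - 3))*l(-23, 12) = (71/(4 + 1))*12 = (71/5)*12 = 852/5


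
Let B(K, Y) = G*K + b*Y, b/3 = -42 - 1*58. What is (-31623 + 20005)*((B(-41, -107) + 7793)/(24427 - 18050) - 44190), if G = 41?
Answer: 3273504154324/6377 ≈ 5.1333e+8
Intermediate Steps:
b = -300 (b = 3*(-42 - 1*58) = 3*(-42 - 58) = 3*(-100) = -300)
B(K, Y) = -300*Y + 41*K (B(K, Y) = 41*K - 300*Y = -300*Y + 41*K)
(-31623 + 20005)*((B(-41, -107) + 7793)/(24427 - 18050) - 44190) = (-31623 + 20005)*(((-300*(-107) + 41*(-41)) + 7793)/(24427 - 18050) - 44190) = -11618*(((32100 - 1681) + 7793)/6377 - 44190) = -11618*((30419 + 7793)*(1/6377) - 44190) = -11618*(38212*(1/6377) - 44190) = -11618*(38212/6377 - 44190) = -11618*(-281761418/6377) = 3273504154324/6377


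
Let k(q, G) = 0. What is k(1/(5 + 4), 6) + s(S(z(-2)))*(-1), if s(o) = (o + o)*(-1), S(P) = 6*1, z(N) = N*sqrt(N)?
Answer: 12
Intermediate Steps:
z(N) = N**(3/2)
S(P) = 6
s(o) = -2*o (s(o) = (2*o)*(-1) = -2*o)
k(1/(5 + 4), 6) + s(S(z(-2)))*(-1) = 0 - 2*6*(-1) = 0 - 12*(-1) = 0 + 12 = 12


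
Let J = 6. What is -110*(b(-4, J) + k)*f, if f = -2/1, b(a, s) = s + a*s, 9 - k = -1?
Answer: -1760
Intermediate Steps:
k = 10 (k = 9 - 1*(-1) = 9 + 1 = 10)
f = -2 (f = -2*1 = -2)
-110*(b(-4, J) + k)*f = -110*(6*(1 - 4) + 10)*(-2) = -110*(6*(-3) + 10)*(-2) = -110*(-18 + 10)*(-2) = -(-880)*(-2) = -110*16 = -1760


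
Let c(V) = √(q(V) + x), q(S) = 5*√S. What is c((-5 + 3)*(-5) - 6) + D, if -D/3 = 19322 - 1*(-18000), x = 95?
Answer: -111966 + √105 ≈ -1.1196e+5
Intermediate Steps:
D = -111966 (D = -3*(19322 - 1*(-18000)) = -3*(19322 + 18000) = -3*37322 = -111966)
c(V) = √(95 + 5*√V) (c(V) = √(5*√V + 95) = √(95 + 5*√V))
c((-5 + 3)*(-5) - 6) + D = √(95 + 5*√((-5 + 3)*(-5) - 6)) - 111966 = √(95 + 5*√(-2*(-5) - 6)) - 111966 = √(95 + 5*√(10 - 6)) - 111966 = √(95 + 5*√4) - 111966 = √(95 + 5*2) - 111966 = √(95 + 10) - 111966 = √105 - 111966 = -111966 + √105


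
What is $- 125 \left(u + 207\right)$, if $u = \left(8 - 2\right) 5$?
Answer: $-29625$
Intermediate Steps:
$u = 30$ ($u = 6 \cdot 5 = 30$)
$- 125 \left(u + 207\right) = - 125 \left(30 + 207\right) = \left(-125\right) 237 = -29625$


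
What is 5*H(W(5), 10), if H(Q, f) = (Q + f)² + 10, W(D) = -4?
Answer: 230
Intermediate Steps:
H(Q, f) = 10 + (Q + f)²
5*H(W(5), 10) = 5*(10 + (-4 + 10)²) = 5*(10 + 6²) = 5*(10 + 36) = 5*46 = 230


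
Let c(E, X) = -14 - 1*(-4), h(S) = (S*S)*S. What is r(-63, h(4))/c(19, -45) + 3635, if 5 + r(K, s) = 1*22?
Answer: 36333/10 ≈ 3633.3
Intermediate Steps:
h(S) = S³ (h(S) = S²*S = S³)
r(K, s) = 17 (r(K, s) = -5 + 1*22 = -5 + 22 = 17)
c(E, X) = -10 (c(E, X) = -14 + 4 = -10)
r(-63, h(4))/c(19, -45) + 3635 = 17/(-10) + 3635 = 17*(-⅒) + 3635 = -17/10 + 3635 = 36333/10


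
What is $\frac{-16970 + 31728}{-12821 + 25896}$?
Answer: $\frac{14758}{13075} \approx 1.1287$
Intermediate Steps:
$\frac{-16970 + 31728}{-12821 + 25896} = \frac{14758}{13075}$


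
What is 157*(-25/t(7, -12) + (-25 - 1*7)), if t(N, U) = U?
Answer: -56363/12 ≈ -4696.9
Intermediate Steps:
157*(-25/t(7, -12) + (-25 - 1*7)) = 157*(-25/(-12) + (-25 - 1*7)) = 157*(-25*(-1/12) + (-25 - 7)) = 157*(25/12 - 32) = 157*(-359/12) = -56363/12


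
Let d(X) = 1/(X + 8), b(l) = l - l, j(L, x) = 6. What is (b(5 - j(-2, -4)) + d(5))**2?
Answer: 1/169 ≈ 0.0059172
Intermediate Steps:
b(l) = 0
d(X) = 1/(8 + X)
(b(5 - j(-2, -4)) + d(5))**2 = (0 + 1/(8 + 5))**2 = (0 + 1/13)**2 = (1/13)**2 = 1/169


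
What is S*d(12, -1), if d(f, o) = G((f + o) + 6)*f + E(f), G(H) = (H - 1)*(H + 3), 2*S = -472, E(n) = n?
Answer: -909072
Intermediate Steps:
S = -236 (S = (½)*(-472) = -236)
G(H) = (-1 + H)*(3 + H)
d(f, o) = f + f*(9 + (6 + f + o)² + 2*f + 2*o) (d(f, o) = (-3 + ((f + o) + 6)² + 2*((f + o) + 6))*f + f = (-3 + (6 + f + o)² + 2*(6 + f + o))*f + f = (-3 + (6 + f + o)² + (12 + 2*f + 2*o))*f + f = (9 + (6 + f + o)² + 2*f + 2*o)*f + f = f*(9 + (6 + f + o)² + 2*f + 2*o) + f = f + f*(9 + (6 + f + o)² + 2*f + 2*o))
S*d(12, -1) = -2832*(10 + (6 + 12 - 1)² + 2*12 + 2*(-1)) = -2832*(10 + 17² + 24 - 2) = -2832*(10 + 289 + 24 - 2) = -2832*321 = -236*3852 = -909072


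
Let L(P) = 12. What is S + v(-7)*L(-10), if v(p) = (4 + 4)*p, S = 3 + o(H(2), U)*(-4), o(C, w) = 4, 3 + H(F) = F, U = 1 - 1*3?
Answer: -685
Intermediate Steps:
U = -2 (U = 1 - 3 = -2)
H(F) = -3 + F
S = -13 (S = 3 + 4*(-4) = 3 - 16 = -13)
v(p) = 8*p
S + v(-7)*L(-10) = -13 + (8*(-7))*12 = -13 - 56*12 = -13 - 672 = -685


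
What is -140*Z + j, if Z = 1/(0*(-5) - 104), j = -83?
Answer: -2123/26 ≈ -81.654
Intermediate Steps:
Z = -1/104 (Z = 1/(0 - 104) = 1/(-104) = -1/104 ≈ -0.0096154)
-140*Z + j = -140*(-1/104) - 83 = 35/26 - 83 = -2123/26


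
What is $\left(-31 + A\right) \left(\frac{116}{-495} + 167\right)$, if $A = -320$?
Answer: $- \frac{3219411}{55} \approx -58535.0$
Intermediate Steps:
$\left(-31 + A\right) \left(\frac{116}{-495} + 167\right) = \left(-31 - 320\right) \left(\frac{116}{-495} + 167\right) = - 351 \left(116 \left(- \frac{1}{495}\right) + 167\right) = - 351 \left(- \frac{116}{495} + 167\right) = \left(-351\right) \frac{82549}{495} = - \frac{3219411}{55}$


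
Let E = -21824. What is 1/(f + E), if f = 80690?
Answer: 1/58866 ≈ 1.6988e-5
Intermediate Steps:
1/(f + E) = 1/(80690 - 21824) = 1/58866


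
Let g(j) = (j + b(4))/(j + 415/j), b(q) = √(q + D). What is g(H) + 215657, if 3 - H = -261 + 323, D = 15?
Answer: 840203153/3896 - 59*√19/3896 ≈ 2.1566e+5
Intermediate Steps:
H = -59 (H = 3 - (-261 + 323) = 3 - 1*62 = 3 - 62 = -59)
b(q) = √(15 + q) (b(q) = √(q + 15) = √(15 + q))
g(j) = (j + √19)/(j + 415/j) (g(j) = (j + √(15 + 4))/(j + 415/j) = (j + √19)/(j + 415/j))
g(H) + 215657 = -59*(-59 + √19)/(415 + (-59)²) + 215657 = -59*(-59 + √19)/(415 + 3481) + 215657 = -59*(-59 + √19)/3896 + 215657 = -59*1/3896*(-59 + √19) + 215657 = (3481/3896 - 59*√19/3896) + 215657 = 840203153/3896 - 59*√19/3896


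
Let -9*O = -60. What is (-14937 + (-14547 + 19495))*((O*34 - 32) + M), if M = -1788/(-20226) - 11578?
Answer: 1149921253684/10113 ≈ 1.1371e+8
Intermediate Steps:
O = 20/3 (O = -⅑*(-60) = 20/3 ≈ 6.6667)
M = -39029140/3371 (M = -1788*(-1/20226) - 11578 = 298/3371 - 11578 = -39029140/3371 ≈ -11578.)
(-14937 + (-14547 + 19495))*((O*34 - 32) + M) = (-14937 + (-14547 + 19495))*(((20/3)*34 - 32) - 39029140/3371) = (-14937 + 4948)*((680/3 - 32) - 39029140/3371) = -9989*(584/3 - 39029140/3371) = -9989*(-115118756/10113) = 1149921253684/10113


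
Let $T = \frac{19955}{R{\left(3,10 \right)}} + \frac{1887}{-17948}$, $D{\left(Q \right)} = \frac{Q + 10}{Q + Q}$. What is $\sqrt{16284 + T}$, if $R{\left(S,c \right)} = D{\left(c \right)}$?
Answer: $\frac{\sqrt{2918415178595}}{8974} \approx 190.37$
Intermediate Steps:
$D{\left(Q \right)} = \frac{10 + Q}{2 Q}$
$R{\left(S,c \right)} = \frac{10 + c}{2 c}$
$T = \frac{358150453}{17948}$ ($T = \frac{19955}{\frac{1}{2} \cdot \frac{1}{10} \left(10 + 10\right)} + \frac{1887}{-17948} = \frac{19955}{\frac{1}{2} \cdot \frac{1}{10} \cdot 20} + 1887 \left(- \frac{1}{17948}\right) = \frac{19955}{1} - \frac{1887}{17948} = 19955 \cdot 1 - \frac{1887}{17948} = 19955 - \frac{1887}{17948} = \frac{358150453}{17948} \approx 19955.0$)
$\sqrt{16284 + T} = \sqrt{16284 + \frac{358150453}{17948}} = \sqrt{\frac{650415685}{17948}} = \frac{\sqrt{2918415178595}}{8974}$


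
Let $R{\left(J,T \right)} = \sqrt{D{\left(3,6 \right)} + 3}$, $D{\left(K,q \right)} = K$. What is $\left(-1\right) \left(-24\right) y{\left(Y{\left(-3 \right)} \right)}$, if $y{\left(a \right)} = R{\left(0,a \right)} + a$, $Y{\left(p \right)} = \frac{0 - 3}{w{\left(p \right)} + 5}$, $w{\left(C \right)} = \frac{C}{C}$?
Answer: $-12 + 24 \sqrt{6} \approx 46.788$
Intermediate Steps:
$R{\left(J,T \right)} = \sqrt{6}$ ($R{\left(J,T \right)} = \sqrt{3 + 3} = \sqrt{6}$)
$w{\left(C \right)} = 1$
$Y{\left(p \right)} = - \frac{1}{2}$ ($Y{\left(p \right)} = \frac{0 - 3}{1 + 5} = - \frac{3}{6} = \left(-3\right) \frac{1}{6} = - \frac{1}{2}$)
$y{\left(a \right)} = a + \sqrt{6}$ ($y{\left(a \right)} = \sqrt{6} + a = a + \sqrt{6}$)
$\left(-1\right) \left(-24\right) y{\left(Y{\left(-3 \right)} \right)} = \left(-1\right) \left(-24\right) \left(- \frac{1}{2} + \sqrt{6}\right) = 24 \left(- \frac{1}{2} + \sqrt{6}\right) = -12 + 24 \sqrt{6}$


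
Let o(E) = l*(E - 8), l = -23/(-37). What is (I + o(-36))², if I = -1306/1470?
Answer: 589794816361/739568025 ≈ 797.49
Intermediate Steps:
l = 23/37 (l = -23*(-1/37) = 23/37 ≈ 0.62162)
o(E) = -184/37 + 23*E/37 (o(E) = 23*(E - 8)/37 = 23*(-8 + E)/37 = -184/37 + 23*E/37)
I = -653/735 (I = -1306*1/1470 = -653/735 ≈ -0.88844)
(I + o(-36))² = (-653/735 + (-184/37 + (23/37)*(-36)))² = (-653/735 + (-184/37 - 828/37))² = (-653/735 - 1012/37)² = (-767981/27195)² = 589794816361/739568025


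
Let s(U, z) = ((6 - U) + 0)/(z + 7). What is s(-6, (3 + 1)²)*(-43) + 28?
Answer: 128/23 ≈ 5.5652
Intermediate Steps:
s(U, z) = (6 - U)/(7 + z)
s(-6, (3 + 1)²)*(-43) + 28 = ((6 - 1*(-6))/(7 + (3 + 1)²))*(-43) + 28 = ((6 + 6)/(7 + 4²))*(-43) + 28 = (12/(7 + 16))*(-43) + 28 = (12/23)*(-43) + 28 = -516/23 + 28 = 128/23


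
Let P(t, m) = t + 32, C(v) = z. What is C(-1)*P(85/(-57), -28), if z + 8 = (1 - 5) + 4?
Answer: -13912/57 ≈ -244.07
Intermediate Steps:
z = -8 (z = -8 + ((1 - 5) + 4) = -8 + (-4 + 4) = -8 + 0 = -8)
C(v) = -8
P(t, m) = 32 + t
C(-1)*P(85/(-57), -28) = -8*(32 + 85/(-57)) = -8*(32 + 85*(-1/57)) = -8*(32 - 85/57) = -8*1739/57 = -13912/57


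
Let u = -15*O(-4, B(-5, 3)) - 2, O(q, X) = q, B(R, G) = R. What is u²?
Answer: 3364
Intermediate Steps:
u = 58 (u = -15*(-4) - 2 = 60 - 2 = 58)
u² = 58² = 3364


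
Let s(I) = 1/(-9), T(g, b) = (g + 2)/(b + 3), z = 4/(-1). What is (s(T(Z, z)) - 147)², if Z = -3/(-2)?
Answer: 1752976/81 ≈ 21642.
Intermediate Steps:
z = -4 (z = 4*(-1) = -4)
Z = 3/2 (Z = -3*(-½) = 3/2 ≈ 1.5000)
T(g, b) = (2 + g)/(3 + b)
s(I) = -⅑
(s(T(Z, z)) - 147)² = (-⅑ - 147)² = (-1324/9)² = 1752976/81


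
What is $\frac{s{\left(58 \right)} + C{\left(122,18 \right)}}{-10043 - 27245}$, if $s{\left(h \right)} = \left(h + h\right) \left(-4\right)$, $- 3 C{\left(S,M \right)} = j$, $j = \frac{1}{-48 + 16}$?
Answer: $\frac{44543}{3579648} \approx 0.012443$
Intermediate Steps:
$j = - \frac{1}{32}$ ($j = \frac{1}{-32} = - \frac{1}{32} \approx -0.03125$)
$C{\left(S,M \right)} = \frac{1}{96}$ ($C{\left(S,M \right)} = \left(- \frac{1}{3}\right) \left(- \frac{1}{32}\right) = \frac{1}{96}$)
$s{\left(h \right)} = - 8 h$ ($s{\left(h \right)} = 2 h \left(-4\right) = - 8 h$)
$\frac{s{\left(58 \right)} + C{\left(122,18 \right)}}{-10043 - 27245} = \frac{\left(-8\right) 58 + \frac{1}{96}}{-10043 - 27245} = \frac{-464 + \frac{1}{96}}{-37288} = \left(- \frac{44543}{96}\right) \left(- \frac{1}{37288}\right) = \frac{44543}{3579648}$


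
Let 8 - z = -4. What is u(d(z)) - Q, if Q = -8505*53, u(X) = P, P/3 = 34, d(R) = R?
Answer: 450867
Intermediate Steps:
z = 12 (z = 8 - 1*(-4) = 8 + 4 = 12)
P = 102 (P = 3*34 = 102)
u(X) = 102
Q = -450765
u(d(z)) - Q = 102 - 1*(-450765) = 102 + 450765 = 450867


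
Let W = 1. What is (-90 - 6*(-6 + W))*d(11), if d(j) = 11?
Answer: -660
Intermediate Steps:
(-90 - 6*(-6 + W))*d(11) = (-90 - 6*(-6 + 1))*11 = (-90 - 6*(-5))*11 = (-90 + 30)*11 = -60*11 = -660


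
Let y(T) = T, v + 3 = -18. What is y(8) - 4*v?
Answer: 92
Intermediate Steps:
v = -21 (v = -3 - 18 = -21)
y(8) - 4*v = 8 - 4*(-21) = 8 + 84 = 92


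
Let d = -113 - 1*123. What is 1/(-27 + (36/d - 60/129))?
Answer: -2537/70066 ≈ -0.036209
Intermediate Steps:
d = -236 (d = -113 - 123 = -236)
1/(-27 + (36/d - 60/129)) = 1/(-27 + (36/(-236) - 60/129)) = 1/(-27 + (36*(-1/236) - 60*1/129)) = 1/(-27 + (-9/59 - 20/43)) = 1/(-27 - 1567/2537) = 1/(-70066/2537) = -2537/70066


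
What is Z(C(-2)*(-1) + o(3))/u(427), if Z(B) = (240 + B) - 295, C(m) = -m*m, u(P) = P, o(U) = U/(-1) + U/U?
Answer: -53/427 ≈ -0.12412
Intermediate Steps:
o(U) = 1 - U (o(U) = U*(-1) + 1 = -U + 1 = 1 - U)
C(m) = -m²
Z(B) = -55 + B
Z(C(-2)*(-1) + o(3))/u(427) = (-55 + (-1*(-2)²*(-1) + (1 - 1*3)))/427 = (-55 + (-1*4*(-1) + (1 - 3)))*(1/427) = (-55 + (-4*(-1) - 2))*(1/427) = (-55 + (4 - 2))*(1/427) = (-55 + 2)*(1/427) = -53*1/427 = -53/427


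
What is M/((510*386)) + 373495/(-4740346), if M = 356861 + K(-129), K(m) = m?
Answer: 404376720893/233296128390 ≈ 1.7333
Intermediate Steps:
M = 356732 (M = 356861 - 129 = 356732)
M/((510*386)) + 373495/(-4740346) = 356732/((510*386)) + 373495/(-4740346) = 356732/196860 + 373495*(-1/4740346) = 356732*(1/196860) - 373495/4740346 = 89183/49215 - 373495/4740346 = 404376720893/233296128390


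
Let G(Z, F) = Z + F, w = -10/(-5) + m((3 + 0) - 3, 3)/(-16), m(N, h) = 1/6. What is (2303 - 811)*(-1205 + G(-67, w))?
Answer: -45476533/24 ≈ -1.8949e+6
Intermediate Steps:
m(N, h) = 1/6
w = 191/96 (w = -10/(-5) + (1/6)/(-16) = -10*(-1/5) + (1/6)*(-1/16) = 2 - 1/96 = 191/96 ≈ 1.9896)
G(Z, F) = F + Z
(2303 - 811)*(-1205 + G(-67, w)) = (2303 - 811)*(-1205 + (191/96 - 67)) = 1492*(-1205 - 6241/96) = 1492*(-121921/96) = -45476533/24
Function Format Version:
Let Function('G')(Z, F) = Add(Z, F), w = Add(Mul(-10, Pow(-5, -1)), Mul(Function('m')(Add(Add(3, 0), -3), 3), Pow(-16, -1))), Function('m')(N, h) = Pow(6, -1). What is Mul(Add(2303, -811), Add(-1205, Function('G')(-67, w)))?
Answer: Rational(-45476533, 24) ≈ -1.8949e+6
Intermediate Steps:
Function('m')(N, h) = Rational(1, 6)
w = Rational(191, 96) (w = Add(Mul(-10, Pow(-5, -1)), Mul(Rational(1, 6), Pow(-16, -1))) = Add(Mul(-10, Rational(-1, 5)), Mul(Rational(1, 6), Rational(-1, 16))) = Add(2, Rational(-1, 96)) = Rational(191, 96) ≈ 1.9896)
Function('G')(Z, F) = Add(F, Z)
Mul(Add(2303, -811), Add(-1205, Function('G')(-67, w))) = Mul(Add(2303, -811), Add(-1205, Add(Rational(191, 96), -67))) = Mul(1492, Add(-1205, Rational(-6241, 96))) = Mul(1492, Rational(-121921, 96)) = Rational(-45476533, 24)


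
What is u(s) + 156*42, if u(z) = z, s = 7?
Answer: 6559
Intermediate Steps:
u(s) + 156*42 = 7 + 156*42 = 7 + 6552 = 6559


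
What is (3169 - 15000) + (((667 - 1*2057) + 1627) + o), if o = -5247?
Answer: -16841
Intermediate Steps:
(3169 - 15000) + (((667 - 1*2057) + 1627) + o) = (3169 - 15000) + (((667 - 1*2057) + 1627) - 5247) = -11831 + (((667 - 2057) + 1627) - 5247) = -11831 + ((-1390 + 1627) - 5247) = -11831 + (237 - 5247) = -11831 - 5010 = -16841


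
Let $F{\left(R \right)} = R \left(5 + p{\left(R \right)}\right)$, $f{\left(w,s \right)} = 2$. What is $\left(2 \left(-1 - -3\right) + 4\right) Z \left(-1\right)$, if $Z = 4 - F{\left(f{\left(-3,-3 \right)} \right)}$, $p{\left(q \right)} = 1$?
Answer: $64$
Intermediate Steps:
$F{\left(R \right)} = 6 R$ ($F{\left(R \right)} = R \left(5 + 1\right) = R 6 = 6 R$)
$Z = -8$ ($Z = 4 - 6 \cdot 2 = 4 - 12 = -8$)
$\left(2 \left(-1 - -3\right) + 4\right) Z \left(-1\right) = \left(2 \left(-1 - -3\right) + 4\right) \left(-8\right) \left(-1\right) = \left(2 \left(-1 + 3\right) + 4\right) \left(-8\right) \left(-1\right) = \left(2 \cdot 2 + 4\right) \left(-8\right) \left(-1\right) = \left(4 + 4\right) \left(-8\right) \left(-1\right) = 8 \left(-8\right) \left(-1\right) = \left(-64\right) \left(-1\right) = 64$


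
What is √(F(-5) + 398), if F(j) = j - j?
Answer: √398 ≈ 19.950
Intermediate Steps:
F(j) = 0
√(F(-5) + 398) = √(0 + 398) = √398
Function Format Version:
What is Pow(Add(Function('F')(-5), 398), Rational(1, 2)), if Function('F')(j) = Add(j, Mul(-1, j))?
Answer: Pow(398, Rational(1, 2)) ≈ 19.950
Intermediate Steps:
Function('F')(j) = 0
Pow(Add(Function('F')(-5), 398), Rational(1, 2)) = Pow(Add(0, 398), Rational(1, 2)) = Pow(398, Rational(1, 2))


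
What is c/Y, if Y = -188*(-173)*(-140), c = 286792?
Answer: -35849/569170 ≈ -0.062985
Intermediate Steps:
Y = -4553360 (Y = 32524*(-140) = -4553360)
c/Y = 286792/(-4553360) = 286792*(-1/4553360) = -35849/569170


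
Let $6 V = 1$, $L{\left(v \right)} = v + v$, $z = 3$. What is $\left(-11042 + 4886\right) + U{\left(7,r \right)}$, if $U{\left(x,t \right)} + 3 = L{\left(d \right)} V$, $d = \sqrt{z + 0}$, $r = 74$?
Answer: $-6159 + \frac{\sqrt{3}}{3} \approx -6158.4$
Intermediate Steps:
$d = \sqrt{3}$ ($d = \sqrt{3 + 0} = \sqrt{3} \approx 1.732$)
$L{\left(v \right)} = 2 v$
$V = \frac{1}{6}$ ($V = \frac{1}{6} \cdot 1 = \frac{1}{6} \approx 0.16667$)
$U{\left(x,t \right)} = -3 + \frac{\sqrt{3}}{3}$ ($U{\left(x,t \right)} = -3 + 2 \sqrt{3} \cdot \frac{1}{6} = -3 + \frac{\sqrt{3}}{3}$)
$\left(-11042 + 4886\right) + U{\left(7,r \right)} = \left(-11042 + 4886\right) - \left(3 - \frac{\sqrt{3}}{3}\right) = -6156 - \left(3 - \frac{\sqrt{3}}{3}\right) = -6159 + \frac{\sqrt{3}}{3}$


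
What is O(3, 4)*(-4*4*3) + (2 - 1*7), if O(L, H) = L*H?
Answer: -581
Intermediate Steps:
O(L, H) = H*L
O(3, 4)*(-4*4*3) + (2 - 1*7) = (4*3)*(-4*4*3) + (2 - 1*7) = 12*(-16*3) + (2 - 7) = 12*(-48) - 5 = -576 - 5 = -581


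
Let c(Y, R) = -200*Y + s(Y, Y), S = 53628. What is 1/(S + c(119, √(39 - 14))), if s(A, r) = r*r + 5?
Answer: 1/43994 ≈ 2.2730e-5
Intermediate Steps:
s(A, r) = 5 + r² (s(A, r) = r² + 5 = 5 + r²)
c(Y, R) = 5 + Y² - 200*Y (c(Y, R) = -200*Y + (5 + Y²) = 5 + Y² - 200*Y)
1/(S + c(119, √(39 - 14))) = 1/(53628 + (5 + 119² - 200*119)) = 1/(53628 + (5 + 14161 - 23800)) = 1/(53628 - 9634) = 1/43994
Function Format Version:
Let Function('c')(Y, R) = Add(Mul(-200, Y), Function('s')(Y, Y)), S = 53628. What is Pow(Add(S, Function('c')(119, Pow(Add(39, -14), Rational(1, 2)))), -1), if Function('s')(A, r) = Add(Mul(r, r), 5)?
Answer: Rational(1, 43994) ≈ 2.2730e-5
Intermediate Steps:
Function('s')(A, r) = Add(5, Pow(r, 2)) (Function('s')(A, r) = Add(Pow(r, 2), 5) = Add(5, Pow(r, 2)))
Function('c')(Y, R) = Add(5, Pow(Y, 2), Mul(-200, Y)) (Function('c')(Y, R) = Add(Mul(-200, Y), Add(5, Pow(Y, 2))) = Add(5, Pow(Y, 2), Mul(-200, Y)))
Pow(Add(S, Function('c')(119, Pow(Add(39, -14), Rational(1, 2)))), -1) = Pow(Add(53628, Add(5, Pow(119, 2), Mul(-200, 119))), -1) = Pow(Add(53628, Add(5, 14161, -23800)), -1) = Pow(Add(53628, -9634), -1) = Pow(43994, -1) = Rational(1, 43994)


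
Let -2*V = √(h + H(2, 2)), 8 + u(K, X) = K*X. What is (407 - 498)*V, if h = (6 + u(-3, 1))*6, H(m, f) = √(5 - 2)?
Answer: 91*√(-30 + √3)/2 ≈ 241.91*I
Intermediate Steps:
u(K, X) = -8 + K*X
H(m, f) = √3
h = -30 (h = (6 + (-8 - 3*1))*6 = (6 + (-8 - 3))*6 = (6 - 11)*6 = -5*6 = -30)
V = -√(-30 + √3)/2 ≈ -2.6584*I
(407 - 498)*V = (407 - 498)*(-I*√(30 - √3)/2) = -(-91)*I*√(30 - √3)/2 = 91*I*√(30 - √3)/2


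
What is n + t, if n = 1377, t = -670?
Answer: 707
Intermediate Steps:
n + t = 1377 - 670 = 707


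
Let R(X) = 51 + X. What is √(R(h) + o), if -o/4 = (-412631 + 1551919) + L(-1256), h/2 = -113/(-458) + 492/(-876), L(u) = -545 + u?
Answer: I*√1271505696780126/16717 ≈ 2133.0*I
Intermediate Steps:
h = -10529/16717 (h = 2*(-113/(-458) + 492/(-876)) = 2*(-113*(-1/458) + 492*(-1/876)) = 2*(113/458 - 41/73) = 2*(-10529/33434) = -10529/16717 ≈ -0.62984)
o = -4549948 (o = -4*((-412631 + 1551919) + (-545 - 1256)) = -4*(1139288 - 1801) = -4*1137487 = -4549948)
√(R(h) + o) = √((51 - 10529/16717) - 4549948) = √(842038/16717 - 4549948) = √(-76060638678/16717) = I*√1271505696780126/16717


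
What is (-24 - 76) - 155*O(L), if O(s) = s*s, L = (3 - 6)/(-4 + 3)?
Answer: -1495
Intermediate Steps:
L = 3 (L = -3/(-1) = -3*(-1) = 3)
O(s) = s**2
(-24 - 76) - 155*O(L) = (-24 - 76) - 155*3**2 = -100 - 155*9 = -100 - 1395 = -1495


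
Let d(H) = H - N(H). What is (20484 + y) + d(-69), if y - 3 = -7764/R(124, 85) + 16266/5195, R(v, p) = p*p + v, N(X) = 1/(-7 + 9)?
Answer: 1559159285633/76356110 ≈ 20420.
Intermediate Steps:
N(X) = ½ (N(X) = 1/2 = ½)
R(v, p) = v + p² (R(v, p) = p² + v = v + p²)
d(H) = -½ + H (d(H) = H - 1*½ = H - ½ = -½ + H)
y = 193739019/38178055 (y = 3 + (-7764/(124 + 85²) + 16266/5195) = 3 + (-7764/(124 + 7225) + 16266*(1/5195)) = 3 + (-7764/7349 + 16266/5195) = 3 + 79204854/38178055 = 193739019/38178055 ≈ 5.0746)
(20484 + y) + d(-69) = (20484 + 193739019/38178055) + (-½ - 69) = 782233017639/38178055 - 139/2 = 1559159285633/76356110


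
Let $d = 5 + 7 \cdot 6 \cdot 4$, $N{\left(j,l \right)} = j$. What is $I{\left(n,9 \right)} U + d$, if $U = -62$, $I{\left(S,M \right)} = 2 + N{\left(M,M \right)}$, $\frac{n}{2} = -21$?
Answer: $-509$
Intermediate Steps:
$n = -42$ ($n = 2 \left(-21\right) = -42$)
$I{\left(S,M \right)} = 2 + M$
$d = 173$ ($d = 5 + 42 \cdot 4 = 5 + 168 = 173$)
$I{\left(n,9 \right)} U + d = \left(2 + 9\right) \left(-62\right) + 173 = 11 \left(-62\right) + 173 = -682 + 173 = -509$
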